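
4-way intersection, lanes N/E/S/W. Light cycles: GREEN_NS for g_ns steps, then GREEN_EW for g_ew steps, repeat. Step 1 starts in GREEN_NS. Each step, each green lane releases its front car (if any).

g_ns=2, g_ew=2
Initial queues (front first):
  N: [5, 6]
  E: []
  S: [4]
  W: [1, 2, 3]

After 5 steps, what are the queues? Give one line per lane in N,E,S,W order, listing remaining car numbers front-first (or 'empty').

Step 1 [NS]: N:car5-GO,E:wait,S:car4-GO,W:wait | queues: N=1 E=0 S=0 W=3
Step 2 [NS]: N:car6-GO,E:wait,S:empty,W:wait | queues: N=0 E=0 S=0 W=3
Step 3 [EW]: N:wait,E:empty,S:wait,W:car1-GO | queues: N=0 E=0 S=0 W=2
Step 4 [EW]: N:wait,E:empty,S:wait,W:car2-GO | queues: N=0 E=0 S=0 W=1
Step 5 [NS]: N:empty,E:wait,S:empty,W:wait | queues: N=0 E=0 S=0 W=1

N: empty
E: empty
S: empty
W: 3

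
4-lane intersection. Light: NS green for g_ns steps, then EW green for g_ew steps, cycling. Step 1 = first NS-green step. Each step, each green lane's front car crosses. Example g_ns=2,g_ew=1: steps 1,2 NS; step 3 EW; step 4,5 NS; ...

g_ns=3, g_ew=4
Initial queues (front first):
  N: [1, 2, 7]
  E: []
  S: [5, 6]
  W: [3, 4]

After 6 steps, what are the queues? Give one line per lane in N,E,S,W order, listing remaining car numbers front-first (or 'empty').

Step 1 [NS]: N:car1-GO,E:wait,S:car5-GO,W:wait | queues: N=2 E=0 S=1 W=2
Step 2 [NS]: N:car2-GO,E:wait,S:car6-GO,W:wait | queues: N=1 E=0 S=0 W=2
Step 3 [NS]: N:car7-GO,E:wait,S:empty,W:wait | queues: N=0 E=0 S=0 W=2
Step 4 [EW]: N:wait,E:empty,S:wait,W:car3-GO | queues: N=0 E=0 S=0 W=1
Step 5 [EW]: N:wait,E:empty,S:wait,W:car4-GO | queues: N=0 E=0 S=0 W=0

N: empty
E: empty
S: empty
W: empty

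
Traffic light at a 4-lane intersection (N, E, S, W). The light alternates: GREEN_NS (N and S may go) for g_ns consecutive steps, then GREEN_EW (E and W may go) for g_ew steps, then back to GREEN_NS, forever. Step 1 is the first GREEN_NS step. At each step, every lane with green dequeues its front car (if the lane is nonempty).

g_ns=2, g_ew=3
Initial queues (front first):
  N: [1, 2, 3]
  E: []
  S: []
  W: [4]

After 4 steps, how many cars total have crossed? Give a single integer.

Step 1 [NS]: N:car1-GO,E:wait,S:empty,W:wait | queues: N=2 E=0 S=0 W=1
Step 2 [NS]: N:car2-GO,E:wait,S:empty,W:wait | queues: N=1 E=0 S=0 W=1
Step 3 [EW]: N:wait,E:empty,S:wait,W:car4-GO | queues: N=1 E=0 S=0 W=0
Step 4 [EW]: N:wait,E:empty,S:wait,W:empty | queues: N=1 E=0 S=0 W=0
Cars crossed by step 4: 3

Answer: 3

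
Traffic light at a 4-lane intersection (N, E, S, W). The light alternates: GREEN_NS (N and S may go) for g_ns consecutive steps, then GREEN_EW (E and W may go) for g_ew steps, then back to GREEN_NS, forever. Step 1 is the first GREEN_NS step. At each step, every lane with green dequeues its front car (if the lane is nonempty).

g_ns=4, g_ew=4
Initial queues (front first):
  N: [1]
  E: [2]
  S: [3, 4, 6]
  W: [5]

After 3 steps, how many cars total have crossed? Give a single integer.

Answer: 4

Derivation:
Step 1 [NS]: N:car1-GO,E:wait,S:car3-GO,W:wait | queues: N=0 E=1 S=2 W=1
Step 2 [NS]: N:empty,E:wait,S:car4-GO,W:wait | queues: N=0 E=1 S=1 W=1
Step 3 [NS]: N:empty,E:wait,S:car6-GO,W:wait | queues: N=0 E=1 S=0 W=1
Cars crossed by step 3: 4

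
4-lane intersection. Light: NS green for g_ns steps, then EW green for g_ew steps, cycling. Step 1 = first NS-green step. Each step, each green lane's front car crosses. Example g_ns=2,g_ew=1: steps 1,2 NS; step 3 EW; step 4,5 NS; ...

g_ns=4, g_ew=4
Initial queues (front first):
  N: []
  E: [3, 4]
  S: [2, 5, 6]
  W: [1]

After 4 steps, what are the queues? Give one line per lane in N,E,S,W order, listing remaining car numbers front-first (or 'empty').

Step 1 [NS]: N:empty,E:wait,S:car2-GO,W:wait | queues: N=0 E=2 S=2 W=1
Step 2 [NS]: N:empty,E:wait,S:car5-GO,W:wait | queues: N=0 E=2 S=1 W=1
Step 3 [NS]: N:empty,E:wait,S:car6-GO,W:wait | queues: N=0 E=2 S=0 W=1
Step 4 [NS]: N:empty,E:wait,S:empty,W:wait | queues: N=0 E=2 S=0 W=1

N: empty
E: 3 4
S: empty
W: 1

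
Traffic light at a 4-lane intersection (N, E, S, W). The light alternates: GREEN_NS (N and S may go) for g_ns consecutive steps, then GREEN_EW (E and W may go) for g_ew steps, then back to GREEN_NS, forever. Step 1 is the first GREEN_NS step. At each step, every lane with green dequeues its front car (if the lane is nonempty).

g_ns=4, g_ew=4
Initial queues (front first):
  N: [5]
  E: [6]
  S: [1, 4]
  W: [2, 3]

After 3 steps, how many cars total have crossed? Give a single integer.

Answer: 3

Derivation:
Step 1 [NS]: N:car5-GO,E:wait,S:car1-GO,W:wait | queues: N=0 E=1 S=1 W=2
Step 2 [NS]: N:empty,E:wait,S:car4-GO,W:wait | queues: N=0 E=1 S=0 W=2
Step 3 [NS]: N:empty,E:wait,S:empty,W:wait | queues: N=0 E=1 S=0 W=2
Cars crossed by step 3: 3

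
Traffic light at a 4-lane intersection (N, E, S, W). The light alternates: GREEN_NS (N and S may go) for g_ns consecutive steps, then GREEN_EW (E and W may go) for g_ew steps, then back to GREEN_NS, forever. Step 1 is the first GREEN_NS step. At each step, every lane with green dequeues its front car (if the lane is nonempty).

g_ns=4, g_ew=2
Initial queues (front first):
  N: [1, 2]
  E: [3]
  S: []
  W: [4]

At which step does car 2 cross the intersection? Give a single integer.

Step 1 [NS]: N:car1-GO,E:wait,S:empty,W:wait | queues: N=1 E=1 S=0 W=1
Step 2 [NS]: N:car2-GO,E:wait,S:empty,W:wait | queues: N=0 E=1 S=0 W=1
Step 3 [NS]: N:empty,E:wait,S:empty,W:wait | queues: N=0 E=1 S=0 W=1
Step 4 [NS]: N:empty,E:wait,S:empty,W:wait | queues: N=0 E=1 S=0 W=1
Step 5 [EW]: N:wait,E:car3-GO,S:wait,W:car4-GO | queues: N=0 E=0 S=0 W=0
Car 2 crosses at step 2

2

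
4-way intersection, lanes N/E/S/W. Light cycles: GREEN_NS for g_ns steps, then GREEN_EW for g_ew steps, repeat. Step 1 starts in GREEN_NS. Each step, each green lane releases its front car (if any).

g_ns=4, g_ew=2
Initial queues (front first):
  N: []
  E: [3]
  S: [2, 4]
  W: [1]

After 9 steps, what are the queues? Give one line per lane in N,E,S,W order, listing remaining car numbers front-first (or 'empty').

Step 1 [NS]: N:empty,E:wait,S:car2-GO,W:wait | queues: N=0 E=1 S=1 W=1
Step 2 [NS]: N:empty,E:wait,S:car4-GO,W:wait | queues: N=0 E=1 S=0 W=1
Step 3 [NS]: N:empty,E:wait,S:empty,W:wait | queues: N=0 E=1 S=0 W=1
Step 4 [NS]: N:empty,E:wait,S:empty,W:wait | queues: N=0 E=1 S=0 W=1
Step 5 [EW]: N:wait,E:car3-GO,S:wait,W:car1-GO | queues: N=0 E=0 S=0 W=0

N: empty
E: empty
S: empty
W: empty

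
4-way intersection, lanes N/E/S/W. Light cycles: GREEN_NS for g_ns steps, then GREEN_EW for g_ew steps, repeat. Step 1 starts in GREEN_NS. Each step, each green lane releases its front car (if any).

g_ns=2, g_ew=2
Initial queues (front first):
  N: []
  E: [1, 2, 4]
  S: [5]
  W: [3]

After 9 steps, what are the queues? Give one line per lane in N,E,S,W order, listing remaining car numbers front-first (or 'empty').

Step 1 [NS]: N:empty,E:wait,S:car5-GO,W:wait | queues: N=0 E=3 S=0 W=1
Step 2 [NS]: N:empty,E:wait,S:empty,W:wait | queues: N=0 E=3 S=0 W=1
Step 3 [EW]: N:wait,E:car1-GO,S:wait,W:car3-GO | queues: N=0 E=2 S=0 W=0
Step 4 [EW]: N:wait,E:car2-GO,S:wait,W:empty | queues: N=0 E=1 S=0 W=0
Step 5 [NS]: N:empty,E:wait,S:empty,W:wait | queues: N=0 E=1 S=0 W=0
Step 6 [NS]: N:empty,E:wait,S:empty,W:wait | queues: N=0 E=1 S=0 W=0
Step 7 [EW]: N:wait,E:car4-GO,S:wait,W:empty | queues: N=0 E=0 S=0 W=0

N: empty
E: empty
S: empty
W: empty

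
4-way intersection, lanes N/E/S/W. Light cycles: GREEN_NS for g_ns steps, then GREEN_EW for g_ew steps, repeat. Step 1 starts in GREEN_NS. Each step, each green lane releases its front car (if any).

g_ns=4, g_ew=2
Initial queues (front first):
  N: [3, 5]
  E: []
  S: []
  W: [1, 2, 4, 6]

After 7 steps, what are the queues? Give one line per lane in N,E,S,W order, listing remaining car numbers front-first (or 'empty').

Step 1 [NS]: N:car3-GO,E:wait,S:empty,W:wait | queues: N=1 E=0 S=0 W=4
Step 2 [NS]: N:car5-GO,E:wait,S:empty,W:wait | queues: N=0 E=0 S=0 W=4
Step 3 [NS]: N:empty,E:wait,S:empty,W:wait | queues: N=0 E=0 S=0 W=4
Step 4 [NS]: N:empty,E:wait,S:empty,W:wait | queues: N=0 E=0 S=0 W=4
Step 5 [EW]: N:wait,E:empty,S:wait,W:car1-GO | queues: N=0 E=0 S=0 W=3
Step 6 [EW]: N:wait,E:empty,S:wait,W:car2-GO | queues: N=0 E=0 S=0 W=2
Step 7 [NS]: N:empty,E:wait,S:empty,W:wait | queues: N=0 E=0 S=0 W=2

N: empty
E: empty
S: empty
W: 4 6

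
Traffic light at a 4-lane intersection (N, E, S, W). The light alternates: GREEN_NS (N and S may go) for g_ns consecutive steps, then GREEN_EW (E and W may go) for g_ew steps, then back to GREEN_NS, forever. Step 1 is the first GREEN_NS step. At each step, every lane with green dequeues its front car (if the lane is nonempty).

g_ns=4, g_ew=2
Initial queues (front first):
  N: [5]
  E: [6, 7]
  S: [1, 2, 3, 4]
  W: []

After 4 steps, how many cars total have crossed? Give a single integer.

Answer: 5

Derivation:
Step 1 [NS]: N:car5-GO,E:wait,S:car1-GO,W:wait | queues: N=0 E=2 S=3 W=0
Step 2 [NS]: N:empty,E:wait,S:car2-GO,W:wait | queues: N=0 E=2 S=2 W=0
Step 3 [NS]: N:empty,E:wait,S:car3-GO,W:wait | queues: N=0 E=2 S=1 W=0
Step 4 [NS]: N:empty,E:wait,S:car4-GO,W:wait | queues: N=0 E=2 S=0 W=0
Cars crossed by step 4: 5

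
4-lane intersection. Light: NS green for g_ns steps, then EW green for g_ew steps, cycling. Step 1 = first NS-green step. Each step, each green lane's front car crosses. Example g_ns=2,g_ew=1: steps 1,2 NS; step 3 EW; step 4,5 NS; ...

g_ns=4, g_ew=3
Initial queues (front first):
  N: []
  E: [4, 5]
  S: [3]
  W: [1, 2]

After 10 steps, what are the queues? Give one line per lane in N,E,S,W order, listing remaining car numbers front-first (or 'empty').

Step 1 [NS]: N:empty,E:wait,S:car3-GO,W:wait | queues: N=0 E=2 S=0 W=2
Step 2 [NS]: N:empty,E:wait,S:empty,W:wait | queues: N=0 E=2 S=0 W=2
Step 3 [NS]: N:empty,E:wait,S:empty,W:wait | queues: N=0 E=2 S=0 W=2
Step 4 [NS]: N:empty,E:wait,S:empty,W:wait | queues: N=0 E=2 S=0 W=2
Step 5 [EW]: N:wait,E:car4-GO,S:wait,W:car1-GO | queues: N=0 E=1 S=0 W=1
Step 6 [EW]: N:wait,E:car5-GO,S:wait,W:car2-GO | queues: N=0 E=0 S=0 W=0

N: empty
E: empty
S: empty
W: empty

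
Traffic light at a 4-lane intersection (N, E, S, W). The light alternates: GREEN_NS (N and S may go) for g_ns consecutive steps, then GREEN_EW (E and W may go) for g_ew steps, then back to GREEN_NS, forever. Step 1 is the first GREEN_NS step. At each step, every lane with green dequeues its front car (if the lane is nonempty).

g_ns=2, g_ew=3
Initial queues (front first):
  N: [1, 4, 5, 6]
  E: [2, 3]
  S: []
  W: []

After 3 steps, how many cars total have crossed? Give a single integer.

Step 1 [NS]: N:car1-GO,E:wait,S:empty,W:wait | queues: N=3 E=2 S=0 W=0
Step 2 [NS]: N:car4-GO,E:wait,S:empty,W:wait | queues: N=2 E=2 S=0 W=0
Step 3 [EW]: N:wait,E:car2-GO,S:wait,W:empty | queues: N=2 E=1 S=0 W=0
Cars crossed by step 3: 3

Answer: 3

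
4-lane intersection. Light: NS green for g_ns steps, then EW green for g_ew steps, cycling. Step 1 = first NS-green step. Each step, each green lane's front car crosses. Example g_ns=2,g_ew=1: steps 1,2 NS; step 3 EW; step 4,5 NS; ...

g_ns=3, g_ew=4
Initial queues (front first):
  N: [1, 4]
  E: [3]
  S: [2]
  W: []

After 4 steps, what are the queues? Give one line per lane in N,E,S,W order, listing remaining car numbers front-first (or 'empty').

Step 1 [NS]: N:car1-GO,E:wait,S:car2-GO,W:wait | queues: N=1 E=1 S=0 W=0
Step 2 [NS]: N:car4-GO,E:wait,S:empty,W:wait | queues: N=0 E=1 S=0 W=0
Step 3 [NS]: N:empty,E:wait,S:empty,W:wait | queues: N=0 E=1 S=0 W=0
Step 4 [EW]: N:wait,E:car3-GO,S:wait,W:empty | queues: N=0 E=0 S=0 W=0

N: empty
E: empty
S: empty
W: empty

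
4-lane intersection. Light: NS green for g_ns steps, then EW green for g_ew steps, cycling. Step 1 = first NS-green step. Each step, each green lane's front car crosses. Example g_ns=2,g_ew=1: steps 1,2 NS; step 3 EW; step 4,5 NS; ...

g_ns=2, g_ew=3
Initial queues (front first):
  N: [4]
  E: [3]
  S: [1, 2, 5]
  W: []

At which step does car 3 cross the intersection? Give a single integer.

Step 1 [NS]: N:car4-GO,E:wait,S:car1-GO,W:wait | queues: N=0 E=1 S=2 W=0
Step 2 [NS]: N:empty,E:wait,S:car2-GO,W:wait | queues: N=0 E=1 S=1 W=0
Step 3 [EW]: N:wait,E:car3-GO,S:wait,W:empty | queues: N=0 E=0 S=1 W=0
Step 4 [EW]: N:wait,E:empty,S:wait,W:empty | queues: N=0 E=0 S=1 W=0
Step 5 [EW]: N:wait,E:empty,S:wait,W:empty | queues: N=0 E=0 S=1 W=0
Step 6 [NS]: N:empty,E:wait,S:car5-GO,W:wait | queues: N=0 E=0 S=0 W=0
Car 3 crosses at step 3

3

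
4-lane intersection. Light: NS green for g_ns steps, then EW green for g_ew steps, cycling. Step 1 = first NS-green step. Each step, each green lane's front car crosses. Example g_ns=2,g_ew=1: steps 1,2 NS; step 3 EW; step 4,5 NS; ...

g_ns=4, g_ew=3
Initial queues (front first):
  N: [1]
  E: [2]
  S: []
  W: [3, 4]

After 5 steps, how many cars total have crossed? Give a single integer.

Step 1 [NS]: N:car1-GO,E:wait,S:empty,W:wait | queues: N=0 E=1 S=0 W=2
Step 2 [NS]: N:empty,E:wait,S:empty,W:wait | queues: N=0 E=1 S=0 W=2
Step 3 [NS]: N:empty,E:wait,S:empty,W:wait | queues: N=0 E=1 S=0 W=2
Step 4 [NS]: N:empty,E:wait,S:empty,W:wait | queues: N=0 E=1 S=0 W=2
Step 5 [EW]: N:wait,E:car2-GO,S:wait,W:car3-GO | queues: N=0 E=0 S=0 W=1
Cars crossed by step 5: 3

Answer: 3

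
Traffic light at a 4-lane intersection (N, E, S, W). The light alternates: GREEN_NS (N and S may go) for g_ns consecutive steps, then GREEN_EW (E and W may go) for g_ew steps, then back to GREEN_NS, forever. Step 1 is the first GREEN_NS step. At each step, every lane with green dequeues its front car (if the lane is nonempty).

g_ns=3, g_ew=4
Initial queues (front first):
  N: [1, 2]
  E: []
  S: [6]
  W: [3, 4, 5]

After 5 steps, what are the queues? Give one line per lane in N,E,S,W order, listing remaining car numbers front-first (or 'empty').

Step 1 [NS]: N:car1-GO,E:wait,S:car6-GO,W:wait | queues: N=1 E=0 S=0 W=3
Step 2 [NS]: N:car2-GO,E:wait,S:empty,W:wait | queues: N=0 E=0 S=0 W=3
Step 3 [NS]: N:empty,E:wait,S:empty,W:wait | queues: N=0 E=0 S=0 W=3
Step 4 [EW]: N:wait,E:empty,S:wait,W:car3-GO | queues: N=0 E=0 S=0 W=2
Step 5 [EW]: N:wait,E:empty,S:wait,W:car4-GO | queues: N=0 E=0 S=0 W=1

N: empty
E: empty
S: empty
W: 5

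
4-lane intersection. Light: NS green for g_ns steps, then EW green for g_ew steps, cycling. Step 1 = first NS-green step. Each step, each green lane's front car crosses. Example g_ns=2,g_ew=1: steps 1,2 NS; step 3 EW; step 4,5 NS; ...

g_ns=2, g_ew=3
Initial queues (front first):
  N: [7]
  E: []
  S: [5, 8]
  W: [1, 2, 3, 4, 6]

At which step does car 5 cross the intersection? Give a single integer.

Step 1 [NS]: N:car7-GO,E:wait,S:car5-GO,W:wait | queues: N=0 E=0 S=1 W=5
Step 2 [NS]: N:empty,E:wait,S:car8-GO,W:wait | queues: N=0 E=0 S=0 W=5
Step 3 [EW]: N:wait,E:empty,S:wait,W:car1-GO | queues: N=0 E=0 S=0 W=4
Step 4 [EW]: N:wait,E:empty,S:wait,W:car2-GO | queues: N=0 E=0 S=0 W=3
Step 5 [EW]: N:wait,E:empty,S:wait,W:car3-GO | queues: N=0 E=0 S=0 W=2
Step 6 [NS]: N:empty,E:wait,S:empty,W:wait | queues: N=0 E=0 S=0 W=2
Step 7 [NS]: N:empty,E:wait,S:empty,W:wait | queues: N=0 E=0 S=0 W=2
Step 8 [EW]: N:wait,E:empty,S:wait,W:car4-GO | queues: N=0 E=0 S=0 W=1
Step 9 [EW]: N:wait,E:empty,S:wait,W:car6-GO | queues: N=0 E=0 S=0 W=0
Car 5 crosses at step 1

1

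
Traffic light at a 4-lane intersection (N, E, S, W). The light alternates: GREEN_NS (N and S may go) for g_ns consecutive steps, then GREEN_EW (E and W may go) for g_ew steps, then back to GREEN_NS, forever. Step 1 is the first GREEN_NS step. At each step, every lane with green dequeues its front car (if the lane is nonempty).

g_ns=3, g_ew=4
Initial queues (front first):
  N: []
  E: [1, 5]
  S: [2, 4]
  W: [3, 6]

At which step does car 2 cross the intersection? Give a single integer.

Step 1 [NS]: N:empty,E:wait,S:car2-GO,W:wait | queues: N=0 E=2 S=1 W=2
Step 2 [NS]: N:empty,E:wait,S:car4-GO,W:wait | queues: N=0 E=2 S=0 W=2
Step 3 [NS]: N:empty,E:wait,S:empty,W:wait | queues: N=0 E=2 S=0 W=2
Step 4 [EW]: N:wait,E:car1-GO,S:wait,W:car3-GO | queues: N=0 E=1 S=0 W=1
Step 5 [EW]: N:wait,E:car5-GO,S:wait,W:car6-GO | queues: N=0 E=0 S=0 W=0
Car 2 crosses at step 1

1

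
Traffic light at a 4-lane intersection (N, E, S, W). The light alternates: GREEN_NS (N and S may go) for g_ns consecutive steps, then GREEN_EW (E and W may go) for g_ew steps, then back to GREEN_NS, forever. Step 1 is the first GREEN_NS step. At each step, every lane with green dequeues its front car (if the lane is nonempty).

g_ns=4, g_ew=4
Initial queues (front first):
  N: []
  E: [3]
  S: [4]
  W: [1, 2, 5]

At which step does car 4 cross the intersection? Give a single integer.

Step 1 [NS]: N:empty,E:wait,S:car4-GO,W:wait | queues: N=0 E=1 S=0 W=3
Step 2 [NS]: N:empty,E:wait,S:empty,W:wait | queues: N=0 E=1 S=0 W=3
Step 3 [NS]: N:empty,E:wait,S:empty,W:wait | queues: N=0 E=1 S=0 W=3
Step 4 [NS]: N:empty,E:wait,S:empty,W:wait | queues: N=0 E=1 S=0 W=3
Step 5 [EW]: N:wait,E:car3-GO,S:wait,W:car1-GO | queues: N=0 E=0 S=0 W=2
Step 6 [EW]: N:wait,E:empty,S:wait,W:car2-GO | queues: N=0 E=0 S=0 W=1
Step 7 [EW]: N:wait,E:empty,S:wait,W:car5-GO | queues: N=0 E=0 S=0 W=0
Car 4 crosses at step 1

1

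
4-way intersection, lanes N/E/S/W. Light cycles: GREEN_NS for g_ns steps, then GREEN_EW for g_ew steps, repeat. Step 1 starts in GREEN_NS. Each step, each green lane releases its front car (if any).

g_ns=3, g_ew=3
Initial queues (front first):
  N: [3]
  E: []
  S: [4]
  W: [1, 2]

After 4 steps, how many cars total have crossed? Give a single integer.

Step 1 [NS]: N:car3-GO,E:wait,S:car4-GO,W:wait | queues: N=0 E=0 S=0 W=2
Step 2 [NS]: N:empty,E:wait,S:empty,W:wait | queues: N=0 E=0 S=0 W=2
Step 3 [NS]: N:empty,E:wait,S:empty,W:wait | queues: N=0 E=0 S=0 W=2
Step 4 [EW]: N:wait,E:empty,S:wait,W:car1-GO | queues: N=0 E=0 S=0 W=1
Cars crossed by step 4: 3

Answer: 3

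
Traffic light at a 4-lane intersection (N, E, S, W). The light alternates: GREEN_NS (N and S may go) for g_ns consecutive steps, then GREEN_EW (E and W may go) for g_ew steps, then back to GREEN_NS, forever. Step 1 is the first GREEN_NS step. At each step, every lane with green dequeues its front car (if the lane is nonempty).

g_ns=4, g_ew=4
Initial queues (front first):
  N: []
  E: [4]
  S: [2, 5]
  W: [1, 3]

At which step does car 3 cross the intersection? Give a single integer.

Step 1 [NS]: N:empty,E:wait,S:car2-GO,W:wait | queues: N=0 E=1 S=1 W=2
Step 2 [NS]: N:empty,E:wait,S:car5-GO,W:wait | queues: N=0 E=1 S=0 W=2
Step 3 [NS]: N:empty,E:wait,S:empty,W:wait | queues: N=0 E=1 S=0 W=2
Step 4 [NS]: N:empty,E:wait,S:empty,W:wait | queues: N=0 E=1 S=0 W=2
Step 5 [EW]: N:wait,E:car4-GO,S:wait,W:car1-GO | queues: N=0 E=0 S=0 W=1
Step 6 [EW]: N:wait,E:empty,S:wait,W:car3-GO | queues: N=0 E=0 S=0 W=0
Car 3 crosses at step 6

6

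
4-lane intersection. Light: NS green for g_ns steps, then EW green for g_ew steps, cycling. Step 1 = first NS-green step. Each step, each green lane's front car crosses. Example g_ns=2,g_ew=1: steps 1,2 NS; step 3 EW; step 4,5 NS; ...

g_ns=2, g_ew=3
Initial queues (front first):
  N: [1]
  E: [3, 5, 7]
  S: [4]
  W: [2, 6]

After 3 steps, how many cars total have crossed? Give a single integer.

Step 1 [NS]: N:car1-GO,E:wait,S:car4-GO,W:wait | queues: N=0 E=3 S=0 W=2
Step 2 [NS]: N:empty,E:wait,S:empty,W:wait | queues: N=0 E=3 S=0 W=2
Step 3 [EW]: N:wait,E:car3-GO,S:wait,W:car2-GO | queues: N=0 E=2 S=0 W=1
Cars crossed by step 3: 4

Answer: 4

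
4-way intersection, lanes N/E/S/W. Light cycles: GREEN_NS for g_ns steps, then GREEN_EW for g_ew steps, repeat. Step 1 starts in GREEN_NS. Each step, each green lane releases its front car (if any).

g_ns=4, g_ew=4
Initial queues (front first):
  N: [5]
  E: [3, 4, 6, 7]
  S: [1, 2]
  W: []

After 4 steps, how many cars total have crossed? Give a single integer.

Answer: 3

Derivation:
Step 1 [NS]: N:car5-GO,E:wait,S:car1-GO,W:wait | queues: N=0 E=4 S=1 W=0
Step 2 [NS]: N:empty,E:wait,S:car2-GO,W:wait | queues: N=0 E=4 S=0 W=0
Step 3 [NS]: N:empty,E:wait,S:empty,W:wait | queues: N=0 E=4 S=0 W=0
Step 4 [NS]: N:empty,E:wait,S:empty,W:wait | queues: N=0 E=4 S=0 W=0
Cars crossed by step 4: 3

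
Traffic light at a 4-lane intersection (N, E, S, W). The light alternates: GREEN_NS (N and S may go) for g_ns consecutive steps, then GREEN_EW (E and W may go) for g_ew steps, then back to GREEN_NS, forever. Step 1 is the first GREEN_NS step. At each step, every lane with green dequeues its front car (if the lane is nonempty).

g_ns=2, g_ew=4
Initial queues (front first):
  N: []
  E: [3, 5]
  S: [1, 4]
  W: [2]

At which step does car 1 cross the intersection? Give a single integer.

Step 1 [NS]: N:empty,E:wait,S:car1-GO,W:wait | queues: N=0 E=2 S=1 W=1
Step 2 [NS]: N:empty,E:wait,S:car4-GO,W:wait | queues: N=0 E=2 S=0 W=1
Step 3 [EW]: N:wait,E:car3-GO,S:wait,W:car2-GO | queues: N=0 E=1 S=0 W=0
Step 4 [EW]: N:wait,E:car5-GO,S:wait,W:empty | queues: N=0 E=0 S=0 W=0
Car 1 crosses at step 1

1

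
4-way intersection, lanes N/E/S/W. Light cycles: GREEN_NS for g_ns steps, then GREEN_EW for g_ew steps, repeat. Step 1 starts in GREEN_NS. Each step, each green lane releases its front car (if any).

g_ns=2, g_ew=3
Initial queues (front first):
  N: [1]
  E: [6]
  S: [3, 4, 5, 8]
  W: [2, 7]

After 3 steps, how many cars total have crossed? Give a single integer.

Answer: 5

Derivation:
Step 1 [NS]: N:car1-GO,E:wait,S:car3-GO,W:wait | queues: N=0 E=1 S=3 W=2
Step 2 [NS]: N:empty,E:wait,S:car4-GO,W:wait | queues: N=0 E=1 S=2 W=2
Step 3 [EW]: N:wait,E:car6-GO,S:wait,W:car2-GO | queues: N=0 E=0 S=2 W=1
Cars crossed by step 3: 5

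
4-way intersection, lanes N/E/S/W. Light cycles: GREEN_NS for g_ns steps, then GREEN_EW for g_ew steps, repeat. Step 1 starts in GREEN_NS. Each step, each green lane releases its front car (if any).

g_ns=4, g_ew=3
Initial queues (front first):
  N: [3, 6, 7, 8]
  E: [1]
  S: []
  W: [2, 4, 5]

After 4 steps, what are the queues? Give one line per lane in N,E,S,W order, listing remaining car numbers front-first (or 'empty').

Step 1 [NS]: N:car3-GO,E:wait,S:empty,W:wait | queues: N=3 E=1 S=0 W=3
Step 2 [NS]: N:car6-GO,E:wait,S:empty,W:wait | queues: N=2 E=1 S=0 W=3
Step 3 [NS]: N:car7-GO,E:wait,S:empty,W:wait | queues: N=1 E=1 S=0 W=3
Step 4 [NS]: N:car8-GO,E:wait,S:empty,W:wait | queues: N=0 E=1 S=0 W=3

N: empty
E: 1
S: empty
W: 2 4 5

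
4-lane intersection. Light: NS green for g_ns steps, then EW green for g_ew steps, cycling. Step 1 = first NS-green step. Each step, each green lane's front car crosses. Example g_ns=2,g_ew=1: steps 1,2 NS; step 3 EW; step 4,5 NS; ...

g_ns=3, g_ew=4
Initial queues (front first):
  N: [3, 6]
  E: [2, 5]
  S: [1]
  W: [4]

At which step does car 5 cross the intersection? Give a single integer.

Step 1 [NS]: N:car3-GO,E:wait,S:car1-GO,W:wait | queues: N=1 E=2 S=0 W=1
Step 2 [NS]: N:car6-GO,E:wait,S:empty,W:wait | queues: N=0 E=2 S=0 W=1
Step 3 [NS]: N:empty,E:wait,S:empty,W:wait | queues: N=0 E=2 S=0 W=1
Step 4 [EW]: N:wait,E:car2-GO,S:wait,W:car4-GO | queues: N=0 E=1 S=0 W=0
Step 5 [EW]: N:wait,E:car5-GO,S:wait,W:empty | queues: N=0 E=0 S=0 W=0
Car 5 crosses at step 5

5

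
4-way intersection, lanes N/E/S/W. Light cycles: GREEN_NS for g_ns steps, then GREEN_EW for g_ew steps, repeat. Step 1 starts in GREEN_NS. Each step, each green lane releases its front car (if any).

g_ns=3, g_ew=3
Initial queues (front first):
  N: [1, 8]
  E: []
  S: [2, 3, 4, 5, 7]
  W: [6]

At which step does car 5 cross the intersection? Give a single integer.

Step 1 [NS]: N:car1-GO,E:wait,S:car2-GO,W:wait | queues: N=1 E=0 S=4 W=1
Step 2 [NS]: N:car8-GO,E:wait,S:car3-GO,W:wait | queues: N=0 E=0 S=3 W=1
Step 3 [NS]: N:empty,E:wait,S:car4-GO,W:wait | queues: N=0 E=0 S=2 W=1
Step 4 [EW]: N:wait,E:empty,S:wait,W:car6-GO | queues: N=0 E=0 S=2 W=0
Step 5 [EW]: N:wait,E:empty,S:wait,W:empty | queues: N=0 E=0 S=2 W=0
Step 6 [EW]: N:wait,E:empty,S:wait,W:empty | queues: N=0 E=0 S=2 W=0
Step 7 [NS]: N:empty,E:wait,S:car5-GO,W:wait | queues: N=0 E=0 S=1 W=0
Step 8 [NS]: N:empty,E:wait,S:car7-GO,W:wait | queues: N=0 E=0 S=0 W=0
Car 5 crosses at step 7

7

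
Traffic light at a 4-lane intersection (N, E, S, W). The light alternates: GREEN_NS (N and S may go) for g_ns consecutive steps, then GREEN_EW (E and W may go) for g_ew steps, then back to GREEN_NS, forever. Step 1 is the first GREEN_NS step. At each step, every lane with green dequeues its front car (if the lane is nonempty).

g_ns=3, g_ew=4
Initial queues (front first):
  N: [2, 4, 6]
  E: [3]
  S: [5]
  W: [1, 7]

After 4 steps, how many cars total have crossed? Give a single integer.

Step 1 [NS]: N:car2-GO,E:wait,S:car5-GO,W:wait | queues: N=2 E=1 S=0 W=2
Step 2 [NS]: N:car4-GO,E:wait,S:empty,W:wait | queues: N=1 E=1 S=0 W=2
Step 3 [NS]: N:car6-GO,E:wait,S:empty,W:wait | queues: N=0 E=1 S=0 W=2
Step 4 [EW]: N:wait,E:car3-GO,S:wait,W:car1-GO | queues: N=0 E=0 S=0 W=1
Cars crossed by step 4: 6

Answer: 6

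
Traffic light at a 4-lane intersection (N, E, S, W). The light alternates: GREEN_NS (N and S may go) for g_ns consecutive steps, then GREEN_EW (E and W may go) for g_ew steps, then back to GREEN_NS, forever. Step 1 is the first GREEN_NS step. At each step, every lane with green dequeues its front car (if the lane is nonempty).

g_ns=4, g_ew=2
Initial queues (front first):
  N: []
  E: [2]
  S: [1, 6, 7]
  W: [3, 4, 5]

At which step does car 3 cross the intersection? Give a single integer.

Step 1 [NS]: N:empty,E:wait,S:car1-GO,W:wait | queues: N=0 E=1 S=2 W=3
Step 2 [NS]: N:empty,E:wait,S:car6-GO,W:wait | queues: N=0 E=1 S=1 W=3
Step 3 [NS]: N:empty,E:wait,S:car7-GO,W:wait | queues: N=0 E=1 S=0 W=3
Step 4 [NS]: N:empty,E:wait,S:empty,W:wait | queues: N=0 E=1 S=0 W=3
Step 5 [EW]: N:wait,E:car2-GO,S:wait,W:car3-GO | queues: N=0 E=0 S=0 W=2
Step 6 [EW]: N:wait,E:empty,S:wait,W:car4-GO | queues: N=0 E=0 S=0 W=1
Step 7 [NS]: N:empty,E:wait,S:empty,W:wait | queues: N=0 E=0 S=0 W=1
Step 8 [NS]: N:empty,E:wait,S:empty,W:wait | queues: N=0 E=0 S=0 W=1
Step 9 [NS]: N:empty,E:wait,S:empty,W:wait | queues: N=0 E=0 S=0 W=1
Step 10 [NS]: N:empty,E:wait,S:empty,W:wait | queues: N=0 E=0 S=0 W=1
Step 11 [EW]: N:wait,E:empty,S:wait,W:car5-GO | queues: N=0 E=0 S=0 W=0
Car 3 crosses at step 5

5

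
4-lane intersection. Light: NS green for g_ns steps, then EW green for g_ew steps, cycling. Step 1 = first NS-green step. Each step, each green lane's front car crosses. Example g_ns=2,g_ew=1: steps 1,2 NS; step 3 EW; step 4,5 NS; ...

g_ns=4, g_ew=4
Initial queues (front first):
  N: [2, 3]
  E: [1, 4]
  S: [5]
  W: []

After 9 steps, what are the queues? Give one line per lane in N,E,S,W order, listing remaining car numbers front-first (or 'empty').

Step 1 [NS]: N:car2-GO,E:wait,S:car5-GO,W:wait | queues: N=1 E=2 S=0 W=0
Step 2 [NS]: N:car3-GO,E:wait,S:empty,W:wait | queues: N=0 E=2 S=0 W=0
Step 3 [NS]: N:empty,E:wait,S:empty,W:wait | queues: N=0 E=2 S=0 W=0
Step 4 [NS]: N:empty,E:wait,S:empty,W:wait | queues: N=0 E=2 S=0 W=0
Step 5 [EW]: N:wait,E:car1-GO,S:wait,W:empty | queues: N=0 E=1 S=0 W=0
Step 6 [EW]: N:wait,E:car4-GO,S:wait,W:empty | queues: N=0 E=0 S=0 W=0

N: empty
E: empty
S: empty
W: empty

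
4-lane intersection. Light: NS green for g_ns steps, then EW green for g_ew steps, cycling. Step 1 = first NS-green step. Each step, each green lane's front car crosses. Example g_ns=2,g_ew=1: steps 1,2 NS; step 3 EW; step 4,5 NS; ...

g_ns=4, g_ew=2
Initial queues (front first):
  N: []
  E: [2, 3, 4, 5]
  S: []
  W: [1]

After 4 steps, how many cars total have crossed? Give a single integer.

Step 1 [NS]: N:empty,E:wait,S:empty,W:wait | queues: N=0 E=4 S=0 W=1
Step 2 [NS]: N:empty,E:wait,S:empty,W:wait | queues: N=0 E=4 S=0 W=1
Step 3 [NS]: N:empty,E:wait,S:empty,W:wait | queues: N=0 E=4 S=0 W=1
Step 4 [NS]: N:empty,E:wait,S:empty,W:wait | queues: N=0 E=4 S=0 W=1
Cars crossed by step 4: 0

Answer: 0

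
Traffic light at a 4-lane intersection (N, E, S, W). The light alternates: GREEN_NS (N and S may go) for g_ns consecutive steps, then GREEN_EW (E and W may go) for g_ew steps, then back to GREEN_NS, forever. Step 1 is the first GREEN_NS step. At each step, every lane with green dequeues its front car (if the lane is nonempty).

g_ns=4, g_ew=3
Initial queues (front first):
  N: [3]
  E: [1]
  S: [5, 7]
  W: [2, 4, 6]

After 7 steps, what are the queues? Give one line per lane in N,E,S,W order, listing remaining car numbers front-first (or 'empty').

Step 1 [NS]: N:car3-GO,E:wait,S:car5-GO,W:wait | queues: N=0 E=1 S=1 W=3
Step 2 [NS]: N:empty,E:wait,S:car7-GO,W:wait | queues: N=0 E=1 S=0 W=3
Step 3 [NS]: N:empty,E:wait,S:empty,W:wait | queues: N=0 E=1 S=0 W=3
Step 4 [NS]: N:empty,E:wait,S:empty,W:wait | queues: N=0 E=1 S=0 W=3
Step 5 [EW]: N:wait,E:car1-GO,S:wait,W:car2-GO | queues: N=0 E=0 S=0 W=2
Step 6 [EW]: N:wait,E:empty,S:wait,W:car4-GO | queues: N=0 E=0 S=0 W=1
Step 7 [EW]: N:wait,E:empty,S:wait,W:car6-GO | queues: N=0 E=0 S=0 W=0

N: empty
E: empty
S: empty
W: empty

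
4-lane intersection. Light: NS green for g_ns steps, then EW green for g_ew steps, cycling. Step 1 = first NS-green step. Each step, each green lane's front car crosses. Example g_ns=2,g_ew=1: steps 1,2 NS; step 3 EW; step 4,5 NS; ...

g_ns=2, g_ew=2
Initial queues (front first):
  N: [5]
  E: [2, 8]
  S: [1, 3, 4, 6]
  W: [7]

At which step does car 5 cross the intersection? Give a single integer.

Step 1 [NS]: N:car5-GO,E:wait,S:car1-GO,W:wait | queues: N=0 E=2 S=3 W=1
Step 2 [NS]: N:empty,E:wait,S:car3-GO,W:wait | queues: N=0 E=2 S=2 W=1
Step 3 [EW]: N:wait,E:car2-GO,S:wait,W:car7-GO | queues: N=0 E=1 S=2 W=0
Step 4 [EW]: N:wait,E:car8-GO,S:wait,W:empty | queues: N=0 E=0 S=2 W=0
Step 5 [NS]: N:empty,E:wait,S:car4-GO,W:wait | queues: N=0 E=0 S=1 W=0
Step 6 [NS]: N:empty,E:wait,S:car6-GO,W:wait | queues: N=0 E=0 S=0 W=0
Car 5 crosses at step 1

1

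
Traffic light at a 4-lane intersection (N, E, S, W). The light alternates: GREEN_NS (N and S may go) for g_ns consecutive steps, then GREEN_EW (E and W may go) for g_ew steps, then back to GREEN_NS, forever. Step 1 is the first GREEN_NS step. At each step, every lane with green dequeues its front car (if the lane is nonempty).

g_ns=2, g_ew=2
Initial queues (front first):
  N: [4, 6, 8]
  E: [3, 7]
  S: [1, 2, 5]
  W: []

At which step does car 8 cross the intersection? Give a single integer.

Step 1 [NS]: N:car4-GO,E:wait,S:car1-GO,W:wait | queues: N=2 E=2 S=2 W=0
Step 2 [NS]: N:car6-GO,E:wait,S:car2-GO,W:wait | queues: N=1 E=2 S=1 W=0
Step 3 [EW]: N:wait,E:car3-GO,S:wait,W:empty | queues: N=1 E=1 S=1 W=0
Step 4 [EW]: N:wait,E:car7-GO,S:wait,W:empty | queues: N=1 E=0 S=1 W=0
Step 5 [NS]: N:car8-GO,E:wait,S:car5-GO,W:wait | queues: N=0 E=0 S=0 W=0
Car 8 crosses at step 5

5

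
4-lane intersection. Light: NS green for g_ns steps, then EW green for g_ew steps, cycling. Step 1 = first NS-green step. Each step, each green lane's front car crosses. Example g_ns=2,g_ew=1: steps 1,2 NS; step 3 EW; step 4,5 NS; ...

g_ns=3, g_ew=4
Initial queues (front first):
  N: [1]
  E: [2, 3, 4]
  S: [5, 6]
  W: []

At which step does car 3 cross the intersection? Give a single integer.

Step 1 [NS]: N:car1-GO,E:wait,S:car5-GO,W:wait | queues: N=0 E=3 S=1 W=0
Step 2 [NS]: N:empty,E:wait,S:car6-GO,W:wait | queues: N=0 E=3 S=0 W=0
Step 3 [NS]: N:empty,E:wait,S:empty,W:wait | queues: N=0 E=3 S=0 W=0
Step 4 [EW]: N:wait,E:car2-GO,S:wait,W:empty | queues: N=0 E=2 S=0 W=0
Step 5 [EW]: N:wait,E:car3-GO,S:wait,W:empty | queues: N=0 E=1 S=0 W=0
Step 6 [EW]: N:wait,E:car4-GO,S:wait,W:empty | queues: N=0 E=0 S=0 W=0
Car 3 crosses at step 5

5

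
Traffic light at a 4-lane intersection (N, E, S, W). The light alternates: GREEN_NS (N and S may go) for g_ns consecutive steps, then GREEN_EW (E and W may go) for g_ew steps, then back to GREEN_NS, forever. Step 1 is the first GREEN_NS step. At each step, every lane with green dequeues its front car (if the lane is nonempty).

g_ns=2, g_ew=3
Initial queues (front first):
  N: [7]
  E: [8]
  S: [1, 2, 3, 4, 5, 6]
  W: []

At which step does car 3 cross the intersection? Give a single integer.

Step 1 [NS]: N:car7-GO,E:wait,S:car1-GO,W:wait | queues: N=0 E=1 S=5 W=0
Step 2 [NS]: N:empty,E:wait,S:car2-GO,W:wait | queues: N=0 E=1 S=4 W=0
Step 3 [EW]: N:wait,E:car8-GO,S:wait,W:empty | queues: N=0 E=0 S=4 W=0
Step 4 [EW]: N:wait,E:empty,S:wait,W:empty | queues: N=0 E=0 S=4 W=0
Step 5 [EW]: N:wait,E:empty,S:wait,W:empty | queues: N=0 E=0 S=4 W=0
Step 6 [NS]: N:empty,E:wait,S:car3-GO,W:wait | queues: N=0 E=0 S=3 W=0
Step 7 [NS]: N:empty,E:wait,S:car4-GO,W:wait | queues: N=0 E=0 S=2 W=0
Step 8 [EW]: N:wait,E:empty,S:wait,W:empty | queues: N=0 E=0 S=2 W=0
Step 9 [EW]: N:wait,E:empty,S:wait,W:empty | queues: N=0 E=0 S=2 W=0
Step 10 [EW]: N:wait,E:empty,S:wait,W:empty | queues: N=0 E=0 S=2 W=0
Step 11 [NS]: N:empty,E:wait,S:car5-GO,W:wait | queues: N=0 E=0 S=1 W=0
Step 12 [NS]: N:empty,E:wait,S:car6-GO,W:wait | queues: N=0 E=0 S=0 W=0
Car 3 crosses at step 6

6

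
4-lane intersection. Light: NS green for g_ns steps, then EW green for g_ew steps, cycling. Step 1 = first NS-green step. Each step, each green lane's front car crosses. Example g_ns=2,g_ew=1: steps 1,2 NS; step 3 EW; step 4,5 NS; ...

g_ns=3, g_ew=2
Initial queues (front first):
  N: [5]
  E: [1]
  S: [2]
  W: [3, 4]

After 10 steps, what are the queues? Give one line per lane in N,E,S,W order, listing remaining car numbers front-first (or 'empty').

Step 1 [NS]: N:car5-GO,E:wait,S:car2-GO,W:wait | queues: N=0 E=1 S=0 W=2
Step 2 [NS]: N:empty,E:wait,S:empty,W:wait | queues: N=0 E=1 S=0 W=2
Step 3 [NS]: N:empty,E:wait,S:empty,W:wait | queues: N=0 E=1 S=0 W=2
Step 4 [EW]: N:wait,E:car1-GO,S:wait,W:car3-GO | queues: N=0 E=0 S=0 W=1
Step 5 [EW]: N:wait,E:empty,S:wait,W:car4-GO | queues: N=0 E=0 S=0 W=0

N: empty
E: empty
S: empty
W: empty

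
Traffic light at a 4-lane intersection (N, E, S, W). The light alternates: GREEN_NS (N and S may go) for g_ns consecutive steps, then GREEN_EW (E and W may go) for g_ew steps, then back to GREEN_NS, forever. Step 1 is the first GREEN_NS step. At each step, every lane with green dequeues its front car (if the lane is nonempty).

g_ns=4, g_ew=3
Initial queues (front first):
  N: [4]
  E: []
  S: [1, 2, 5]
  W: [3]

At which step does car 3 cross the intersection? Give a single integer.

Step 1 [NS]: N:car4-GO,E:wait,S:car1-GO,W:wait | queues: N=0 E=0 S=2 W=1
Step 2 [NS]: N:empty,E:wait,S:car2-GO,W:wait | queues: N=0 E=0 S=1 W=1
Step 3 [NS]: N:empty,E:wait,S:car5-GO,W:wait | queues: N=0 E=0 S=0 W=1
Step 4 [NS]: N:empty,E:wait,S:empty,W:wait | queues: N=0 E=0 S=0 W=1
Step 5 [EW]: N:wait,E:empty,S:wait,W:car3-GO | queues: N=0 E=0 S=0 W=0
Car 3 crosses at step 5

5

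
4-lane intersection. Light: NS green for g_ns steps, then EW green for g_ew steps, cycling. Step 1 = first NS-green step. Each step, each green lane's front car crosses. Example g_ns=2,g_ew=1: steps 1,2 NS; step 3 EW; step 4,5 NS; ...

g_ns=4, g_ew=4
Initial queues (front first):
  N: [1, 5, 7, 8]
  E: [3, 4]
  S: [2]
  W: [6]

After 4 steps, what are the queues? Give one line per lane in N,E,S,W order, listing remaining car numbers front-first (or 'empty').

Step 1 [NS]: N:car1-GO,E:wait,S:car2-GO,W:wait | queues: N=3 E=2 S=0 W=1
Step 2 [NS]: N:car5-GO,E:wait,S:empty,W:wait | queues: N=2 E=2 S=0 W=1
Step 3 [NS]: N:car7-GO,E:wait,S:empty,W:wait | queues: N=1 E=2 S=0 W=1
Step 4 [NS]: N:car8-GO,E:wait,S:empty,W:wait | queues: N=0 E=2 S=0 W=1

N: empty
E: 3 4
S: empty
W: 6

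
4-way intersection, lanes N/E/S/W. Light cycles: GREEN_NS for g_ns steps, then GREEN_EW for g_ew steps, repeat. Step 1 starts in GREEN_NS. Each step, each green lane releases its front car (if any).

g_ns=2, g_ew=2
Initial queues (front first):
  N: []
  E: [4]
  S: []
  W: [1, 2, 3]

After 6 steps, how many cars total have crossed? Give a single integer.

Answer: 3

Derivation:
Step 1 [NS]: N:empty,E:wait,S:empty,W:wait | queues: N=0 E=1 S=0 W=3
Step 2 [NS]: N:empty,E:wait,S:empty,W:wait | queues: N=0 E=1 S=0 W=3
Step 3 [EW]: N:wait,E:car4-GO,S:wait,W:car1-GO | queues: N=0 E=0 S=0 W=2
Step 4 [EW]: N:wait,E:empty,S:wait,W:car2-GO | queues: N=0 E=0 S=0 W=1
Step 5 [NS]: N:empty,E:wait,S:empty,W:wait | queues: N=0 E=0 S=0 W=1
Step 6 [NS]: N:empty,E:wait,S:empty,W:wait | queues: N=0 E=0 S=0 W=1
Cars crossed by step 6: 3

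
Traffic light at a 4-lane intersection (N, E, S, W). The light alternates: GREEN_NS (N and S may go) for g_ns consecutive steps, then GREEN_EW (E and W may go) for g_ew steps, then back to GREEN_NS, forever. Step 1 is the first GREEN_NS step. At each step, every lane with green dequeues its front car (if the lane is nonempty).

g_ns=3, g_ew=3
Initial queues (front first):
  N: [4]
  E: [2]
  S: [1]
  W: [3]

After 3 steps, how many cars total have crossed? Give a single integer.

Step 1 [NS]: N:car4-GO,E:wait,S:car1-GO,W:wait | queues: N=0 E=1 S=0 W=1
Step 2 [NS]: N:empty,E:wait,S:empty,W:wait | queues: N=0 E=1 S=0 W=1
Step 3 [NS]: N:empty,E:wait,S:empty,W:wait | queues: N=0 E=1 S=0 W=1
Cars crossed by step 3: 2

Answer: 2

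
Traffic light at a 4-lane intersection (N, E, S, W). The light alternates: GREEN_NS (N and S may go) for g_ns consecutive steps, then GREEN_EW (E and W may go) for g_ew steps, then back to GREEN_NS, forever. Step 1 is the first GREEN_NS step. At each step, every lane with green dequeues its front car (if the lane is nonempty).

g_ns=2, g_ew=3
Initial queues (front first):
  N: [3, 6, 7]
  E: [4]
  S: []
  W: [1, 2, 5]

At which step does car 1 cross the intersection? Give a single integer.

Step 1 [NS]: N:car3-GO,E:wait,S:empty,W:wait | queues: N=2 E=1 S=0 W=3
Step 2 [NS]: N:car6-GO,E:wait,S:empty,W:wait | queues: N=1 E=1 S=0 W=3
Step 3 [EW]: N:wait,E:car4-GO,S:wait,W:car1-GO | queues: N=1 E=0 S=0 W=2
Step 4 [EW]: N:wait,E:empty,S:wait,W:car2-GO | queues: N=1 E=0 S=0 W=1
Step 5 [EW]: N:wait,E:empty,S:wait,W:car5-GO | queues: N=1 E=0 S=0 W=0
Step 6 [NS]: N:car7-GO,E:wait,S:empty,W:wait | queues: N=0 E=0 S=0 W=0
Car 1 crosses at step 3

3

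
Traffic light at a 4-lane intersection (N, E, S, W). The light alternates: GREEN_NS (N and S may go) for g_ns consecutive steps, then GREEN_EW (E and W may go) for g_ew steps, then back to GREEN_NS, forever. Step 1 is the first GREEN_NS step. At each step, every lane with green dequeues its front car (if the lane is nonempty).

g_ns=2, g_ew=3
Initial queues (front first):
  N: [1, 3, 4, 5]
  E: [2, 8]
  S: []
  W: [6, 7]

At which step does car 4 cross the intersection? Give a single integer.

Step 1 [NS]: N:car1-GO,E:wait,S:empty,W:wait | queues: N=3 E=2 S=0 W=2
Step 2 [NS]: N:car3-GO,E:wait,S:empty,W:wait | queues: N=2 E=2 S=0 W=2
Step 3 [EW]: N:wait,E:car2-GO,S:wait,W:car6-GO | queues: N=2 E=1 S=0 W=1
Step 4 [EW]: N:wait,E:car8-GO,S:wait,W:car7-GO | queues: N=2 E=0 S=0 W=0
Step 5 [EW]: N:wait,E:empty,S:wait,W:empty | queues: N=2 E=0 S=0 W=0
Step 6 [NS]: N:car4-GO,E:wait,S:empty,W:wait | queues: N=1 E=0 S=0 W=0
Step 7 [NS]: N:car5-GO,E:wait,S:empty,W:wait | queues: N=0 E=0 S=0 W=0
Car 4 crosses at step 6

6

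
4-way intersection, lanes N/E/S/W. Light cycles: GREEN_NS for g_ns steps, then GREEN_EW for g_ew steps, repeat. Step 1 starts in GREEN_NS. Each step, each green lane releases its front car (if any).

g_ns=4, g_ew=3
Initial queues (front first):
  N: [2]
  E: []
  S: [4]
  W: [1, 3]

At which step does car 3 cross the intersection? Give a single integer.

Step 1 [NS]: N:car2-GO,E:wait,S:car4-GO,W:wait | queues: N=0 E=0 S=0 W=2
Step 2 [NS]: N:empty,E:wait,S:empty,W:wait | queues: N=0 E=0 S=0 W=2
Step 3 [NS]: N:empty,E:wait,S:empty,W:wait | queues: N=0 E=0 S=0 W=2
Step 4 [NS]: N:empty,E:wait,S:empty,W:wait | queues: N=0 E=0 S=0 W=2
Step 5 [EW]: N:wait,E:empty,S:wait,W:car1-GO | queues: N=0 E=0 S=0 W=1
Step 6 [EW]: N:wait,E:empty,S:wait,W:car3-GO | queues: N=0 E=0 S=0 W=0
Car 3 crosses at step 6

6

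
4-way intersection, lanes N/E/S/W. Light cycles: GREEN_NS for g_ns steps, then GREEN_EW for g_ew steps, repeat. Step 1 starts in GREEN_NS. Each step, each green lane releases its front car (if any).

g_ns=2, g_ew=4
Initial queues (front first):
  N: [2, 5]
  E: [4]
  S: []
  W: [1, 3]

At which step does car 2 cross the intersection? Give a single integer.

Step 1 [NS]: N:car2-GO,E:wait,S:empty,W:wait | queues: N=1 E=1 S=0 W=2
Step 2 [NS]: N:car5-GO,E:wait,S:empty,W:wait | queues: N=0 E=1 S=0 W=2
Step 3 [EW]: N:wait,E:car4-GO,S:wait,W:car1-GO | queues: N=0 E=0 S=0 W=1
Step 4 [EW]: N:wait,E:empty,S:wait,W:car3-GO | queues: N=0 E=0 S=0 W=0
Car 2 crosses at step 1

1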